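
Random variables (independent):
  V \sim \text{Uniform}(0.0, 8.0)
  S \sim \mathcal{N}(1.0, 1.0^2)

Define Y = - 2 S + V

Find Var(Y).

For independent RVs: Var(aX + bY) = a²Var(X) + b²Var(Y)
Var(V) = 5.3333333
Var(S) = 1
Var(Y) = 1²*5.3333333 + (-2)²*1
= 1*5.3333333 + 4*1 = 9.3333333

9.3333333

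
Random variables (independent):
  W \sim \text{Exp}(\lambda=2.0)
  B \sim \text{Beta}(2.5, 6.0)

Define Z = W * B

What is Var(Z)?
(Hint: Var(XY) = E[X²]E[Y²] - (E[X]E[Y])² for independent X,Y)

Var(XY) = E[X²]E[Y²] - (E[X]E[Y])²
E[W] = 0.5, Var(W) = 0.25
E[B] = 0.29411765, Var(B) = 0.021853943
E[W²] = 0.25 + 0.5² = 0.5
E[B²] = 0.021853943 + 0.29411765² = 0.10835913
Var(Z) = 0.5*0.10835913 - (0.5*0.29411765)²
= 0.054179567 - 0.021626298 = 0.032553269

0.032553269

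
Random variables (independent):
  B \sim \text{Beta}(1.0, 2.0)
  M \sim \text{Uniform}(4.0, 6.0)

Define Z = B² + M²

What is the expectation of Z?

E[Z] = E[B²] + E[M²]
E[B²] = Var(B) + E[B]² = 0.055555556 + 0.11111111 = 0.16666667
E[M²] = Var(M) + E[M]² = 0.33333333 + 25 = 25.333333
E[Z] = 0.16666667 + 25.333333 = 25.5

25.5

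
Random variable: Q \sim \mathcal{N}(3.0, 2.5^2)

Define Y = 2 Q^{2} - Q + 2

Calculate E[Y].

E[Y] = 2*E[Q²] - 1*E[Q] + 2
E[Q] = 3
E[Q²] = Var(Q) + (E[Q])² = 6.25 + 9 = 15.25
E[Y] = 2*15.25 - 1*3 + 2 = 29.5

29.5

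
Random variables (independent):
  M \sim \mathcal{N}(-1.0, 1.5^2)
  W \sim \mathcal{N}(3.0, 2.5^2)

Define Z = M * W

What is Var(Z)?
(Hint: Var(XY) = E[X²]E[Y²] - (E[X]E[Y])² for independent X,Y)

Var(XY) = E[X²]E[Y²] - (E[X]E[Y])²
E[M] = -1, Var(M) = 2.25
E[W] = 3, Var(W) = 6.25
E[M²] = 2.25 + (-1)² = 3.25
E[W²] = 6.25 + 3² = 15.25
Var(Z) = 3.25*15.25 - (-1*3)²
= 49.5625 - 9 = 40.5625

40.5625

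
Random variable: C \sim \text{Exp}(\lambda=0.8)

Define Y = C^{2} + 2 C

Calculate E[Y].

E[Y] = 1*E[C²] + 2*E[C]
E[C] = 1.25
E[C²] = Var(C) + (E[C])² = 1.5625 + 1.5625 = 3.125
E[Y] = 1*3.125 + 2*1.25 = 5.625

5.625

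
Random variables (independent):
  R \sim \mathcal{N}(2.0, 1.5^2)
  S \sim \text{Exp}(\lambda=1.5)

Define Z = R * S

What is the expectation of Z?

For independent RVs: E[XY] = E[X]*E[Y]
E[R] = 2
E[S] = 0.66666667
E[Z] = 2 * 0.66666667 = 1.3333333

1.3333333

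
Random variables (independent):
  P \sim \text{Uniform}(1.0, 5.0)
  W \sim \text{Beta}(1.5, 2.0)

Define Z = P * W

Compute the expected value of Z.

For independent RVs: E[XY] = E[X]*E[Y]
E[P] = 3
E[W] = 0.42857143
E[Z] = 3 * 0.42857143 = 1.2857143

1.2857143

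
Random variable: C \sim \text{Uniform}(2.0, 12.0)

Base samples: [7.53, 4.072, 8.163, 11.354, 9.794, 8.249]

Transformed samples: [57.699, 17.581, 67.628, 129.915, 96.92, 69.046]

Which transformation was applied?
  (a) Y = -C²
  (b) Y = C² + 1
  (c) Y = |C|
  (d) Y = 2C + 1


Checking option (b) Y = C² + 1:
  C = 7.53 -> Y = 57.699 ✓
  C = 4.072 -> Y = 17.581 ✓
  C = 8.163 -> Y = 67.628 ✓
All samples match this transformation.

(b) C² + 1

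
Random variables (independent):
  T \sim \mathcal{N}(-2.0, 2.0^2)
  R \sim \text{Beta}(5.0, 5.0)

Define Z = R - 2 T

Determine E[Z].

E[Z] = -2*E[T] + 1*E[R]
E[T] = -2
E[R] = 0.5
E[Z] = -2*(-2) + 1*0.5 = 4.5

4.5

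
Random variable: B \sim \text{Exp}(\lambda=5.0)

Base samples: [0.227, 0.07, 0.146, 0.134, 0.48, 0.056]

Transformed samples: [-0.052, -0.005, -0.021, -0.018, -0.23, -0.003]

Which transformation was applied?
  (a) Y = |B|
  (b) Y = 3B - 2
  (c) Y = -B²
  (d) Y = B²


Checking option (c) Y = -B²:
  B = 0.227 -> Y = -0.052 ✓
  B = 0.07 -> Y = -0.005 ✓
  B = 0.146 -> Y = -0.021 ✓
All samples match this transformation.

(c) -B²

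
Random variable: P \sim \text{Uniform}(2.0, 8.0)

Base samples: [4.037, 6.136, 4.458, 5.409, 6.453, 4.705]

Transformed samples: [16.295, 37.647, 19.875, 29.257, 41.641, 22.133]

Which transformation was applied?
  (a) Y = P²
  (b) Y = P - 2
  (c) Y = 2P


Checking option (a) Y = P²:
  P = 4.037 -> Y = 16.295 ✓
  P = 6.136 -> Y = 37.647 ✓
  P = 4.458 -> Y = 19.875 ✓
All samples match this transformation.

(a) P²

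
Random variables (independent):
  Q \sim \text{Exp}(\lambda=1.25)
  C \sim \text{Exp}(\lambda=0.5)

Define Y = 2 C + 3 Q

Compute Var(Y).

For independent RVs: Var(aX + bY) = a²Var(X) + b²Var(Y)
Var(Q) = 0.64
Var(C) = 4
Var(Y) = 3²*0.64 + 2²*4
= 9*0.64 + 4*4 = 21.76

21.76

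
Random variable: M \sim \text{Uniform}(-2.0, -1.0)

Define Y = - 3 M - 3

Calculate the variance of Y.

For Y = aM + b: Var(Y) = a² * Var(M)
Var(M) = (-1 + 2)^2/12 = 0.083333333
Var(Y) = (-3)² * 0.083333333 = 9 * 0.083333333 = 0.75

0.75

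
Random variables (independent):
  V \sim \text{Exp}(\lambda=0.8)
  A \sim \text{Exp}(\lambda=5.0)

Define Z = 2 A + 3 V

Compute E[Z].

E[Z] = 3*E[V] + 2*E[A]
E[V] = 1.25
E[A] = 0.2
E[Z] = 3*1.25 + 2*0.2 = 4.15

4.15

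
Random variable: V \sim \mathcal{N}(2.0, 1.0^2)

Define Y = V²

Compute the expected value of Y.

Using E[X²] = Var(X) + (E[X])²:
E[V] = 2
Var(V) = 1.0^2 = 1
E[V²] = 1 + 2² = 1 + 4 = 5

5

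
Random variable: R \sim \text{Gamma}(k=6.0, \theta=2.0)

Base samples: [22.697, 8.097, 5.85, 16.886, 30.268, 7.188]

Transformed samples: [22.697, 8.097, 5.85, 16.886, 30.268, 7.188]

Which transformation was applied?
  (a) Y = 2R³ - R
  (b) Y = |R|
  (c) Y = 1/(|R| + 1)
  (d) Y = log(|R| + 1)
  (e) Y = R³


Checking option (b) Y = |R|:
  R = 22.697 -> Y = 22.697 ✓
  R = 8.097 -> Y = 8.097 ✓
  R = 5.85 -> Y = 5.85 ✓
All samples match this transformation.

(b) |R|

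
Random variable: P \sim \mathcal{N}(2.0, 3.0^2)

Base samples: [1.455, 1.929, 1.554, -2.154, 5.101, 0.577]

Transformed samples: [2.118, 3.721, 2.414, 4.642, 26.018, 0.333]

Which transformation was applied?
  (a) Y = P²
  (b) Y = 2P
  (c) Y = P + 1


Checking option (a) Y = P²:
  P = 1.455 -> Y = 2.118 ✓
  P = 1.929 -> Y = 3.721 ✓
  P = 1.554 -> Y = 2.414 ✓
All samples match this transformation.

(a) P²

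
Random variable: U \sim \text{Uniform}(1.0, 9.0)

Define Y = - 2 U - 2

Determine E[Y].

For Y = -2U - 2:
E[Y] = -2 * E[U] - 2
E[U] = (1 + 9)/2 = 5
E[Y] = -2 * 5 - 2 = -12

-12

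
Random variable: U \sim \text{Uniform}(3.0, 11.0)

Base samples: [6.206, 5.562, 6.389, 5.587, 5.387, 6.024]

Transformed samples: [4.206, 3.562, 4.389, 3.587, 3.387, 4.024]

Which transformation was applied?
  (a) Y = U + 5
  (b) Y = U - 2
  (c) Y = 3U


Checking option (b) Y = U - 2:
  U = 6.206 -> Y = 4.206 ✓
  U = 5.562 -> Y = 3.562 ✓
  U = 6.389 -> Y = 4.389 ✓
All samples match this transformation.

(b) U - 2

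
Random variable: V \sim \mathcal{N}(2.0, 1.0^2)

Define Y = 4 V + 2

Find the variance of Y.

For Y = aV + b: Var(Y) = a² * Var(V)
Var(V) = 1.0^2 = 1
Var(Y) = 4² * 1 = 16 * 1 = 16

16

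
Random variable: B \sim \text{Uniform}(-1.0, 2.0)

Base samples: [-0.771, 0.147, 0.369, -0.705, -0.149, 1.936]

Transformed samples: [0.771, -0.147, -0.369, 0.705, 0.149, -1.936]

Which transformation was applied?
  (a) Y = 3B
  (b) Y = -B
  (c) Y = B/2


Checking option (b) Y = -B:
  B = -0.771 -> Y = 0.771 ✓
  B = 0.147 -> Y = -0.147 ✓
  B = 0.369 -> Y = -0.369 ✓
All samples match this transformation.

(b) -B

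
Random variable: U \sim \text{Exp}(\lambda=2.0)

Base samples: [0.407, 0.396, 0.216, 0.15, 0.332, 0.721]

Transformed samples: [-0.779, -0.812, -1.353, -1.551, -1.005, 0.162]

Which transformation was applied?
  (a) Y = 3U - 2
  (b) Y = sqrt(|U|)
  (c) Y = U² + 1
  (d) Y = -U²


Checking option (a) Y = 3U - 2:
  U = 0.407 -> Y = -0.779 ✓
  U = 0.396 -> Y = -0.812 ✓
  U = 0.216 -> Y = -1.353 ✓
All samples match this transformation.

(a) 3U - 2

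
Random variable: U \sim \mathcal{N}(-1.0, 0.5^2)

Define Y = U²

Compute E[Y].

E[U²] = Var(U) + (E[U])² = 0.25 + 1 = 1.25

1.25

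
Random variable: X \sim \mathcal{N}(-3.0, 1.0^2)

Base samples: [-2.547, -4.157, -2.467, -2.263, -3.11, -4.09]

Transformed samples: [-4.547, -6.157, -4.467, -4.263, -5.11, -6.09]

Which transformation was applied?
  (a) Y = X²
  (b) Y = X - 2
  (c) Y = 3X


Checking option (b) Y = X - 2:
  X = -2.547 -> Y = -4.547 ✓
  X = -4.157 -> Y = -6.157 ✓
  X = -2.467 -> Y = -4.467 ✓
All samples match this transformation.

(b) X - 2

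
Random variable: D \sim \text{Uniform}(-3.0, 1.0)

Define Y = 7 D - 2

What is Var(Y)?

For Y = aD + b: Var(Y) = a² * Var(D)
Var(D) = (1 + 3)^2/12 = 1.3333333
Var(Y) = 7² * 1.3333333 = 49 * 1.3333333 = 65.333333

65.333333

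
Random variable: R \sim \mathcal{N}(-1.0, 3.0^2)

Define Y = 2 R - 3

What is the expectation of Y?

For Y = 2R - 3:
E[Y] = 2 * E[R] - 3
E[R] = -1.0 = -1
E[Y] = 2 * (-1) - 3 = -5

-5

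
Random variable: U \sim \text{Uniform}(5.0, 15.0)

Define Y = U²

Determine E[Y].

E[U²] = Var(U) + (E[U])² = 8.3333333 + 100 = 108.33333

108.33333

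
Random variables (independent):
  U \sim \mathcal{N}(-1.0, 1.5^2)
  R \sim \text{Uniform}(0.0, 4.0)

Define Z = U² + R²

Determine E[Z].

E[Z] = E[U²] + E[R²]
E[U²] = Var(U) + E[U]² = 2.25 + 1 = 3.25
E[R²] = Var(R) + E[R]² = 1.3333333 + 4 = 5.3333333
E[Z] = 3.25 + 5.3333333 = 8.5833333

8.5833333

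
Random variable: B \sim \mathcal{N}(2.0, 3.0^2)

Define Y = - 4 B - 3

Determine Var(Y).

For Y = aB + b: Var(Y) = a² * Var(B)
Var(B) = 3.0^2 = 9
Var(Y) = (-4)² * 9 = 16 * 9 = 144

144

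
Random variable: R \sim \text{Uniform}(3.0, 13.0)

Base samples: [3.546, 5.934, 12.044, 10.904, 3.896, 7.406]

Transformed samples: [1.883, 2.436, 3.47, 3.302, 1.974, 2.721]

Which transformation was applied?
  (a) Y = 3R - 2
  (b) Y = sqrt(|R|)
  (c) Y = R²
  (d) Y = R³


Checking option (b) Y = sqrt(|R|):
  R = 3.546 -> Y = 1.883 ✓
  R = 5.934 -> Y = 2.436 ✓
  R = 12.044 -> Y = 3.47 ✓
All samples match this transformation.

(b) sqrt(|R|)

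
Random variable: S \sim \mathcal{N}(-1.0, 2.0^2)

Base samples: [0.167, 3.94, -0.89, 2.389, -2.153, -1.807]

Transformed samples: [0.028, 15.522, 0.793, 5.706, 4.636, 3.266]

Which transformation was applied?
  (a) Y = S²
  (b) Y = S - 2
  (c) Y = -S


Checking option (a) Y = S²:
  S = 0.167 -> Y = 0.028 ✓
  S = 3.94 -> Y = 15.522 ✓
  S = -0.89 -> Y = 0.793 ✓
All samples match this transformation.

(a) S²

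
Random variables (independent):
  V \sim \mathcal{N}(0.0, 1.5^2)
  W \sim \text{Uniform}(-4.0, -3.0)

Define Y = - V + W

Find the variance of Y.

For independent RVs: Var(aX + bY) = a²Var(X) + b²Var(Y)
Var(V) = 2.25
Var(W) = 0.083333333
Var(Y) = (-1)²*2.25 + 1²*0.083333333
= 1*2.25 + 1*0.083333333 = 2.3333333

2.3333333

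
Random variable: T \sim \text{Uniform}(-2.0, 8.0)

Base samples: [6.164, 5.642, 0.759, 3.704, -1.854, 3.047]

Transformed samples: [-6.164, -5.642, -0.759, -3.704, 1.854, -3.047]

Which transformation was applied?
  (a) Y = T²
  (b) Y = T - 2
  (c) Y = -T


Checking option (c) Y = -T:
  T = 6.164 -> Y = -6.164 ✓
  T = 5.642 -> Y = -5.642 ✓
  T = 0.759 -> Y = -0.759 ✓
All samples match this transformation.

(c) -T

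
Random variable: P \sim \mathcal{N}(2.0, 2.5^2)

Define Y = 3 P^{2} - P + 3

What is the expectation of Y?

E[Y] = 3*E[P²] - 1*E[P] + 3
E[P] = 2
E[P²] = Var(P) + (E[P])² = 6.25 + 4 = 10.25
E[Y] = 3*10.25 - 1*2 + 3 = 31.75

31.75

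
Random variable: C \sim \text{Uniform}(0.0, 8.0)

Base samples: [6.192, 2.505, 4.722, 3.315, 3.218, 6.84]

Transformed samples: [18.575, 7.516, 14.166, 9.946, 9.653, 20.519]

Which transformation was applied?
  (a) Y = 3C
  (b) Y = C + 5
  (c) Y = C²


Checking option (a) Y = 3C:
  C = 6.192 -> Y = 18.575 ✓
  C = 2.505 -> Y = 7.516 ✓
  C = 4.722 -> Y = 14.166 ✓
All samples match this transformation.

(a) 3C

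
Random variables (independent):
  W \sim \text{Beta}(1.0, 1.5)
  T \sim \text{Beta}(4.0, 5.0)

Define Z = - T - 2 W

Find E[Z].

E[Z] = -2*E[W] - 1*E[T]
E[W] = 0.4
E[T] = 0.44444444
E[Z] = -2*0.4 - 1*0.44444444 = -1.2444444

-1.2444444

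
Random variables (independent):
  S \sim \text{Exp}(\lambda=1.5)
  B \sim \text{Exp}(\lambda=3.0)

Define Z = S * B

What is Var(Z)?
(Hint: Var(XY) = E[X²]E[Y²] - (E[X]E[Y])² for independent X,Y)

Var(XY) = E[X²]E[Y²] - (E[X]E[Y])²
E[S] = 0.66666667, Var(S) = 0.44444444
E[B] = 0.33333333, Var(B) = 0.11111111
E[S²] = 0.44444444 + 0.66666667² = 0.88888889
E[B²] = 0.11111111 + 0.33333333² = 0.22222222
Var(Z) = 0.88888889*0.22222222 - (0.66666667*0.33333333)²
= 0.19753086 - 0.049382716 = 0.14814815

0.14814815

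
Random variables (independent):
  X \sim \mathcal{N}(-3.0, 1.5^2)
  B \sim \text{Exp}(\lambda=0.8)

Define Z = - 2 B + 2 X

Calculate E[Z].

E[Z] = 2*E[X] - 2*E[B]
E[X] = -3
E[B] = 1.25
E[Z] = 2*(-3) - 2*1.25 = -8.5

-8.5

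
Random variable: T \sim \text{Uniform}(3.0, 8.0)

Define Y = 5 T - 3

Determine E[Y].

For Y = 5T - 3:
E[Y] = 5 * E[T] - 3
E[T] = (3 + 8)/2 = 5.5
E[Y] = 5 * 5.5 - 3 = 24.5

24.5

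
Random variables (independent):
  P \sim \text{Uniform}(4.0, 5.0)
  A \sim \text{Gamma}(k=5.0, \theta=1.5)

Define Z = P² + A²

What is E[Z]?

E[Z] = E[P²] + E[A²]
E[P²] = Var(P) + E[P]² = 0.083333333 + 20.25 = 20.333333
E[A²] = Var(A) + E[A]² = 11.25 + 56.25 = 67.5
E[Z] = 20.333333 + 67.5 = 87.833333

87.833333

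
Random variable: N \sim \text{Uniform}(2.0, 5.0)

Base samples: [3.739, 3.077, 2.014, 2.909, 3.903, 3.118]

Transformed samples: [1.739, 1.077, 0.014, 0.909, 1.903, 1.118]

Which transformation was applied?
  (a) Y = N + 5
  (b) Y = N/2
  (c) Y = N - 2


Checking option (c) Y = N - 2:
  N = 3.739 -> Y = 1.739 ✓
  N = 3.077 -> Y = 1.077 ✓
  N = 2.014 -> Y = 0.014 ✓
All samples match this transformation.

(c) N - 2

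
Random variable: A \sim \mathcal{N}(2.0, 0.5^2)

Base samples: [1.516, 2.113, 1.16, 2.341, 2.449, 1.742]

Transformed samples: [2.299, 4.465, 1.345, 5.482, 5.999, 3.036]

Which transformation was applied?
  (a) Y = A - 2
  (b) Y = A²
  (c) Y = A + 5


Checking option (b) Y = A²:
  A = 1.516 -> Y = 2.299 ✓
  A = 2.113 -> Y = 4.465 ✓
  A = 1.16 -> Y = 1.345 ✓
All samples match this transformation.

(b) A²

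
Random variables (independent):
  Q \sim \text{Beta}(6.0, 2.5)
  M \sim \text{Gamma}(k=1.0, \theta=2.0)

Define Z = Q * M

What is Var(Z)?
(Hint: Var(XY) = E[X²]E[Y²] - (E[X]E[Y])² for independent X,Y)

Var(XY) = E[X²]E[Y²] - (E[X]E[Y])²
E[Q] = 0.70588235, Var(Q) = 0.021853943
E[M] = 2, Var(M) = 4
E[Q²] = 0.021853943 + 0.70588235² = 0.52012384
E[M²] = 4 + 2² = 8
Var(Z) = 0.52012384*8 - (0.70588235*2)²
= 4.1609907 - 1.9930796 = 2.1679111

2.1679111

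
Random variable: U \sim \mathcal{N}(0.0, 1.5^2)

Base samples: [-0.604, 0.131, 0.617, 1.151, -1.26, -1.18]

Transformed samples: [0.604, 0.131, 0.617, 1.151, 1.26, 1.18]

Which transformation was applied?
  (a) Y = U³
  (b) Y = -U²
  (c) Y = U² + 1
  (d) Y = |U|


Checking option (d) Y = |U|:
  U = -0.604 -> Y = 0.604 ✓
  U = 0.131 -> Y = 0.131 ✓
  U = 0.617 -> Y = 0.617 ✓
All samples match this transformation.

(d) |U|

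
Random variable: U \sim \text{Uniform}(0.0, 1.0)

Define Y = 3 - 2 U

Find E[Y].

For Y = -2U + 3:
E[Y] = -2 * E[U] + 3
E[U] = (0 + 1)/2 = 0.5
E[Y] = -2 * 0.5 + 3 = 2

2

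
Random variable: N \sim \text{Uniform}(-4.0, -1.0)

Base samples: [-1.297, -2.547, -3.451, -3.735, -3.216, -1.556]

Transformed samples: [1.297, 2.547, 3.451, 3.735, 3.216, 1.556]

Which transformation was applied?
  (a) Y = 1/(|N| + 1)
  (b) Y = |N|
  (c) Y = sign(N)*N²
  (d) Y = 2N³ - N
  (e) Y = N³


Checking option (b) Y = |N|:
  N = -1.297 -> Y = 1.297 ✓
  N = -2.547 -> Y = 2.547 ✓
  N = -3.451 -> Y = 3.451 ✓
All samples match this transformation.

(b) |N|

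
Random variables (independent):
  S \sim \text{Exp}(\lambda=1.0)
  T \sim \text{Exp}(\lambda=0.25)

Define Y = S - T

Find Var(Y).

For independent RVs: Var(aX + bY) = a²Var(X) + b²Var(Y)
Var(S) = 1
Var(T) = 16
Var(Y) = 1²*1 + (-1)²*16
= 1*1 + 1*16 = 17

17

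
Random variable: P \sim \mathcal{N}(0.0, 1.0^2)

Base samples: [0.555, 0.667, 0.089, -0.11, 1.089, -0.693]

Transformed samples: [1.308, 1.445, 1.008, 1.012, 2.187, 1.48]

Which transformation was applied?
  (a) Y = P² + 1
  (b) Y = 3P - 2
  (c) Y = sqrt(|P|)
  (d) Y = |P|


Checking option (a) Y = P² + 1:
  P = 0.555 -> Y = 1.308 ✓
  P = 0.667 -> Y = 1.445 ✓
  P = 0.089 -> Y = 1.008 ✓
All samples match this transformation.

(a) P² + 1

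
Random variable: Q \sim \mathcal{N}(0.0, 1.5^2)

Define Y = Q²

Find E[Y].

Using E[X²] = Var(X) + (E[X])²:
E[Q] = 0
Var(Q) = 1.5^2 = 2.25
E[Q²] = 2.25 + 0² = 2.25 + 0 = 2.25

2.25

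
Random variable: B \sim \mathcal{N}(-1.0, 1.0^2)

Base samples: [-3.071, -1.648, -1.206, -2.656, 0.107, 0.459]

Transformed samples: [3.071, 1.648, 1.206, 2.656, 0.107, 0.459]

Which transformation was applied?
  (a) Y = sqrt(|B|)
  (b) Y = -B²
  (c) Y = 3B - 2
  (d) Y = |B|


Checking option (d) Y = |B|:
  B = -3.071 -> Y = 3.071 ✓
  B = -1.648 -> Y = 1.648 ✓
  B = -1.206 -> Y = 1.206 ✓
All samples match this transformation.

(d) |B|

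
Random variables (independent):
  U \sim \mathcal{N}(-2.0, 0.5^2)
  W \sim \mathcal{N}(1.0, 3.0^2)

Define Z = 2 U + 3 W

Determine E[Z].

E[Z] = 2*E[U] + 3*E[W]
E[U] = -2
E[W] = 1
E[Z] = 2*(-2) + 3*1 = -1

-1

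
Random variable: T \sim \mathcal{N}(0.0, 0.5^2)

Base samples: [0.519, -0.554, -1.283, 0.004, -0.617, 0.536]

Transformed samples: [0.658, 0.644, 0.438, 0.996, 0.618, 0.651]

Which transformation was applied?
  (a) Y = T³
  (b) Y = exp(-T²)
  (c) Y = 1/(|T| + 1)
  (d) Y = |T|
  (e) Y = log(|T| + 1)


Checking option (c) Y = 1/(|T| + 1):
  T = 0.519 -> Y = 0.658 ✓
  T = -0.554 -> Y = 0.644 ✓
  T = -1.283 -> Y = 0.438 ✓
All samples match this transformation.

(c) 1/(|T| + 1)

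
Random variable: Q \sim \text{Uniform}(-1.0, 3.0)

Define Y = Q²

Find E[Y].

E[Q²] = Var(Q) + (E[Q])² = 1.3333333 + 1 = 2.3333333

2.3333333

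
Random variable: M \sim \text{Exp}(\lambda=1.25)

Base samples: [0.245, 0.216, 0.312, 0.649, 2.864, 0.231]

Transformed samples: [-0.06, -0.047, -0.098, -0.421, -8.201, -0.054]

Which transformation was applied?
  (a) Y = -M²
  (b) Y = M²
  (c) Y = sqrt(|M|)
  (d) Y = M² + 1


Checking option (a) Y = -M²:
  M = 0.245 -> Y = -0.06 ✓
  M = 0.216 -> Y = -0.047 ✓
  M = 0.312 -> Y = -0.098 ✓
All samples match this transformation.

(a) -M²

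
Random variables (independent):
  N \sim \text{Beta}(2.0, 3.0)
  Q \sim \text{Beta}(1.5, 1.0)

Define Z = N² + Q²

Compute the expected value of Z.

E[Z] = E[N²] + E[Q²]
E[N²] = Var(N) + E[N]² = 0.04 + 0.16 = 0.2
E[Q²] = Var(Q) + E[Q]² = 0.068571429 + 0.36 = 0.42857143
E[Z] = 0.2 + 0.42857143 = 0.62857143

0.62857143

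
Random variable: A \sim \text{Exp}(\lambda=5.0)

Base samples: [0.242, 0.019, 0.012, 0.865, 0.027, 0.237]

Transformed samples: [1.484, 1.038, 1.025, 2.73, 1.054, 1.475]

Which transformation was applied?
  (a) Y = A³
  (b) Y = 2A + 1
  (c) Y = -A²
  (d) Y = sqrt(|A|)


Checking option (b) Y = 2A + 1:
  A = 0.242 -> Y = 1.484 ✓
  A = 0.019 -> Y = 1.038 ✓
  A = 0.012 -> Y = 1.025 ✓
All samples match this transformation.

(b) 2A + 1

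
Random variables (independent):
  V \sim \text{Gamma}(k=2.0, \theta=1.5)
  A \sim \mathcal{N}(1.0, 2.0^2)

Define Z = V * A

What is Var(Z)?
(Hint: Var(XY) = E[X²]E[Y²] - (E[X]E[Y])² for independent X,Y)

Var(XY) = E[X²]E[Y²] - (E[X]E[Y])²
E[V] = 3, Var(V) = 4.5
E[A] = 1, Var(A) = 4
E[V²] = 4.5 + 3² = 13.5
E[A²] = 4 + 1² = 5
Var(Z) = 13.5*5 - (3*1)²
= 67.5 - 9 = 58.5

58.5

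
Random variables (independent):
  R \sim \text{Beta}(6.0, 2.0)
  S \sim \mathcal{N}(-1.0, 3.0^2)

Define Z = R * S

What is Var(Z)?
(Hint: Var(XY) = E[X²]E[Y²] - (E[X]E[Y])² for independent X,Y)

Var(XY) = E[X²]E[Y²] - (E[X]E[Y])²
E[R] = 0.75, Var(R) = 0.020833333
E[S] = -1, Var(S) = 9
E[R²] = 0.020833333 + 0.75² = 0.58333333
E[S²] = 9 + (-1)² = 10
Var(Z) = 0.58333333*10 - (0.75*(-1))²
= 5.8333333 - 0.5625 = 5.2708333

5.2708333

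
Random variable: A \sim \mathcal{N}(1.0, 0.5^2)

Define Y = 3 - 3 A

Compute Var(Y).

For Y = aA + b: Var(Y) = a² * Var(A)
Var(A) = 0.5^2 = 0.25
Var(Y) = (-3)² * 0.25 = 9 * 0.25 = 2.25

2.25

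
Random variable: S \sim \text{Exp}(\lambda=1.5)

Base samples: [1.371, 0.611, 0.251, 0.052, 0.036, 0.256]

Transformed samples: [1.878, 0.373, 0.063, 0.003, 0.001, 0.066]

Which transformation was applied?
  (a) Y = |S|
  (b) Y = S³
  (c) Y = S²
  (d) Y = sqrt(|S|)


Checking option (c) Y = S²:
  S = 1.371 -> Y = 1.878 ✓
  S = 0.611 -> Y = 0.373 ✓
  S = 0.251 -> Y = 0.063 ✓
All samples match this transformation.

(c) S²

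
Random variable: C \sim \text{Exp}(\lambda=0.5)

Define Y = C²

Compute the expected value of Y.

E[C²] = Var(C) + (E[C])² = 4 + 4 = 8

8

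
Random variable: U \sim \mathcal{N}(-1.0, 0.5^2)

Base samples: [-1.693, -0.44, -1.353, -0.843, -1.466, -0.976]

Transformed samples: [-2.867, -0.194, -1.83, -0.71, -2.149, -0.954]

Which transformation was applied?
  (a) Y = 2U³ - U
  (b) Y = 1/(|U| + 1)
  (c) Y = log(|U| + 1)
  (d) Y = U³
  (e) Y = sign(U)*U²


Checking option (e) Y = sign(U)*U²:
  U = -1.693 -> Y = -2.867 ✓
  U = -0.44 -> Y = -0.194 ✓
  U = -1.353 -> Y = -1.83 ✓
All samples match this transformation.

(e) sign(U)*U²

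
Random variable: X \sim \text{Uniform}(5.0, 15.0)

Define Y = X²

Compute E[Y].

Using E[X²] = Var(X) + (E[X])²:
E[X] = 10
Var(X) = (15 - 5)^2/12 = 8.3333333
E[X²] = 8.3333333 + 10² = 8.3333333 + 100 = 108.33333

108.33333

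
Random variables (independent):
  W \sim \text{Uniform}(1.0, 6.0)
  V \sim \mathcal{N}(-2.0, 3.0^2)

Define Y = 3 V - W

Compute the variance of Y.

For independent RVs: Var(aX + bY) = a²Var(X) + b²Var(Y)
Var(W) = 2.0833333
Var(V) = 9
Var(Y) = (-1)²*2.0833333 + 3²*9
= 1*2.0833333 + 9*9 = 83.083333

83.083333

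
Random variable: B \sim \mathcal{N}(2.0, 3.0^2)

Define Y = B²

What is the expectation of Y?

Using E[X²] = Var(X) + (E[X])²:
E[B] = 2
Var(B) = 3.0^2 = 9
E[B²] = 9 + 2² = 9 + 4 = 13

13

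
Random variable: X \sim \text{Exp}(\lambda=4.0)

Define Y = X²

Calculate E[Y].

E[X²] = Var(X) + (E[X])² = 0.0625 + 0.0625 = 0.125

0.125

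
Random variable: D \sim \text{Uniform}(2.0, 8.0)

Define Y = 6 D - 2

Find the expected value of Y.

For Y = 6D - 2:
E[Y] = 6 * E[D] - 2
E[D] = (2 + 8)/2 = 5
E[Y] = 6 * 5 - 2 = 28

28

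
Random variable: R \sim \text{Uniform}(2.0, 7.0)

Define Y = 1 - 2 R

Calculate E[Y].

For Y = -2R + 1:
E[Y] = -2 * E[R] + 1
E[R] = (2 + 7)/2 = 4.5
E[Y] = -2 * 4.5 + 1 = -8

-8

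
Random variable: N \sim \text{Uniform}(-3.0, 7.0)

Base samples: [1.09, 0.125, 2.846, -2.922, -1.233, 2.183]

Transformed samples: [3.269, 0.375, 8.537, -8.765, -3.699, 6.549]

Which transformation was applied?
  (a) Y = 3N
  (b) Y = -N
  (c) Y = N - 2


Checking option (a) Y = 3N:
  N = 1.09 -> Y = 3.269 ✓
  N = 0.125 -> Y = 0.375 ✓
  N = 2.846 -> Y = 8.537 ✓
All samples match this transformation.

(a) 3N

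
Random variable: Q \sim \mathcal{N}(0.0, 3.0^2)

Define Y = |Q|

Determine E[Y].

For X ~ N(0, 3.0²), E[|X|] = sigma * sqrt(2/pi)
= 3.0 * sqrt(2/pi) = 2.3936537

2.3936537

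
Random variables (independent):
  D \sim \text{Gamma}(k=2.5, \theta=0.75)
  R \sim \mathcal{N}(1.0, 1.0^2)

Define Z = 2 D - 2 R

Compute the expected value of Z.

E[Z] = 2*E[D] - 2*E[R]
E[D] = 1.875
E[R] = 1
E[Z] = 2*1.875 - 2*1 = 1.75

1.75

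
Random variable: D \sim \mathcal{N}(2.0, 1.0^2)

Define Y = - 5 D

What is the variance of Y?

For Y = aD + b: Var(Y) = a² * Var(D)
Var(D) = 1.0^2 = 1
Var(Y) = (-5)² * 1 = 25 * 1 = 25

25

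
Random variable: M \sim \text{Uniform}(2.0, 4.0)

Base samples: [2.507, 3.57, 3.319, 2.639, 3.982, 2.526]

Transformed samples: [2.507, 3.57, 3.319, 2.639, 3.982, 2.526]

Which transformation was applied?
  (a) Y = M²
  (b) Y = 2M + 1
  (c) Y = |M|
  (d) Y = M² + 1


Checking option (c) Y = |M|:
  M = 2.507 -> Y = 2.507 ✓
  M = 3.57 -> Y = 3.57 ✓
  M = 3.319 -> Y = 3.319 ✓
All samples match this transformation.

(c) |M|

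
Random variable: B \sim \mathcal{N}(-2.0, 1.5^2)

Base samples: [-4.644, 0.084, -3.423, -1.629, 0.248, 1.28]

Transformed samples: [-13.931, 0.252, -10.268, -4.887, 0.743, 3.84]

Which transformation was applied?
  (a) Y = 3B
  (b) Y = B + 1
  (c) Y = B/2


Checking option (a) Y = 3B:
  B = -4.644 -> Y = -13.931 ✓
  B = 0.084 -> Y = 0.252 ✓
  B = -3.423 -> Y = -10.268 ✓
All samples match this transformation.

(a) 3B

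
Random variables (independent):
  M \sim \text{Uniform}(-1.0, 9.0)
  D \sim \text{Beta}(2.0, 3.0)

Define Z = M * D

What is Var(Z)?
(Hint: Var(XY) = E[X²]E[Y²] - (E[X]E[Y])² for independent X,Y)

Var(XY) = E[X²]E[Y²] - (E[X]E[Y])²
E[M] = 4, Var(M) = 8.3333333
E[D] = 0.4, Var(D) = 0.04
E[M²] = 8.3333333 + 4² = 24.333333
E[D²] = 0.04 + 0.4² = 0.2
Var(Z) = 24.333333*0.2 - (4*0.4)²
= 4.8666667 - 2.56 = 2.3066667

2.3066667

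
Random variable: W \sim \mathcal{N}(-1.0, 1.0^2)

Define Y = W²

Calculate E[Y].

Using E[X²] = Var(X) + (E[X])²:
E[W] = -1
Var(W) = 1.0^2 = 1
E[W²] = 1 + (-1)² = 1 + 1 = 2

2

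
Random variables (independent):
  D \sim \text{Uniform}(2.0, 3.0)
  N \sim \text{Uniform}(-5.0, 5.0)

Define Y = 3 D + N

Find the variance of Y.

For independent RVs: Var(aX + bY) = a²Var(X) + b²Var(Y)
Var(D) = 0.083333333
Var(N) = 8.3333333
Var(Y) = 3²*0.083333333 + 1²*8.3333333
= 9*0.083333333 + 1*8.3333333 = 9.0833333

9.0833333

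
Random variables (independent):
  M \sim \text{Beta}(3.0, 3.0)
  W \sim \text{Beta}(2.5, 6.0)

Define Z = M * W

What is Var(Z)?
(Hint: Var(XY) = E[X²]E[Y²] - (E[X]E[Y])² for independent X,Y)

Var(XY) = E[X²]E[Y²] - (E[X]E[Y])²
E[M] = 0.5, Var(M) = 0.035714286
E[W] = 0.29411765, Var(W) = 0.021853943
E[M²] = 0.035714286 + 0.5² = 0.28571429
E[W²] = 0.021853943 + 0.29411765² = 0.10835913
Var(Z) = 0.28571429*0.10835913 - (0.5*0.29411765)²
= 0.030959752 - 0.021626298 = 0.0093334547

0.0093334547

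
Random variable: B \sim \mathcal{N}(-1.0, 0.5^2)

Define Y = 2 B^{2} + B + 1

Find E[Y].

E[Y] = 2*E[B²] + 1*E[B] + 1
E[B] = -1
E[B²] = Var(B) + (E[B])² = 0.25 + 1 = 1.25
E[Y] = 2*1.25 + 1*(-1) + 1 = 2.5

2.5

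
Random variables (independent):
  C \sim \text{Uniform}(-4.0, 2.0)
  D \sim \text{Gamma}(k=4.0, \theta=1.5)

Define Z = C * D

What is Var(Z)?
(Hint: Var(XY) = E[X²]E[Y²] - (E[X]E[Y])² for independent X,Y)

Var(XY) = E[X²]E[Y²] - (E[X]E[Y])²
E[C] = -1, Var(C) = 3
E[D] = 6, Var(D) = 9
E[C²] = 3 + (-1)² = 4
E[D²] = 9 + 6² = 45
Var(Z) = 4*45 - (-1*6)²
= 180 - 36 = 144

144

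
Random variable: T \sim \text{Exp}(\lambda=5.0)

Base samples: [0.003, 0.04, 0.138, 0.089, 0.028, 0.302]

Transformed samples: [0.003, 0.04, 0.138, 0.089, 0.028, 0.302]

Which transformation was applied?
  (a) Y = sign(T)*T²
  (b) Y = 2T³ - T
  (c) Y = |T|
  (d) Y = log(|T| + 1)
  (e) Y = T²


Checking option (c) Y = |T|:
  T = 0.003 -> Y = 0.003 ✓
  T = 0.04 -> Y = 0.04 ✓
  T = 0.138 -> Y = 0.138 ✓
All samples match this transformation.

(c) |T|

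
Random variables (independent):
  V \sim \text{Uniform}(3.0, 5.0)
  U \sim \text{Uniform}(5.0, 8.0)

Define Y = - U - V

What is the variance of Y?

For independent RVs: Var(aX + bY) = a²Var(X) + b²Var(Y)
Var(V) = 0.33333333
Var(U) = 0.75
Var(Y) = (-1)²*0.33333333 + (-1)²*0.75
= 1*0.33333333 + 1*0.75 = 1.0833333

1.0833333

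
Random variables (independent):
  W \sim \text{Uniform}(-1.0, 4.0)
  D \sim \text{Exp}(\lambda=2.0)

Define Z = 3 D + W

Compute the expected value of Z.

E[Z] = 1*E[W] + 3*E[D]
E[W] = 1.5
E[D] = 0.5
E[Z] = 1*1.5 + 3*0.5 = 3

3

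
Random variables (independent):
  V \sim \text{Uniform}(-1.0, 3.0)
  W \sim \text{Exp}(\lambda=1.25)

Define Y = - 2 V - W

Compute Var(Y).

For independent RVs: Var(aX + bY) = a²Var(X) + b²Var(Y)
Var(V) = 1.3333333
Var(W) = 0.64
Var(Y) = (-2)²*1.3333333 + (-1)²*0.64
= 4*1.3333333 + 1*0.64 = 5.9733333

5.9733333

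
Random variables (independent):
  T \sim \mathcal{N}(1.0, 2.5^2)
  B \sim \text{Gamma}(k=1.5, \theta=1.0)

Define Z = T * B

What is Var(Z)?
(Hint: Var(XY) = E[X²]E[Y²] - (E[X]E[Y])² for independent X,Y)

Var(XY) = E[X²]E[Y²] - (E[X]E[Y])²
E[T] = 1, Var(T) = 6.25
E[B] = 1.5, Var(B) = 1.5
E[T²] = 6.25 + 1² = 7.25
E[B²] = 1.5 + 1.5² = 3.75
Var(Z) = 7.25*3.75 - (1*1.5)²
= 27.1875 - 2.25 = 24.9375

24.9375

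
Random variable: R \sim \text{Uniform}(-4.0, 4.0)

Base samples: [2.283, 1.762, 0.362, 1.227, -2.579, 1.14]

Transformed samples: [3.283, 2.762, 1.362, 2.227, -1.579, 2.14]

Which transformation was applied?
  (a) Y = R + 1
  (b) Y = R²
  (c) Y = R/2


Checking option (a) Y = R + 1:
  R = 2.283 -> Y = 3.283 ✓
  R = 1.762 -> Y = 2.762 ✓
  R = 0.362 -> Y = 1.362 ✓
All samples match this transformation.

(a) R + 1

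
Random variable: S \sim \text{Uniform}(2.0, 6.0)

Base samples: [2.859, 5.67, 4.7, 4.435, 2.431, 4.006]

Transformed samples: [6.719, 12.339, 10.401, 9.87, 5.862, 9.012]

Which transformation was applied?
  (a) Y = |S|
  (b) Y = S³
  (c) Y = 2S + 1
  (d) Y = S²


Checking option (c) Y = 2S + 1:
  S = 2.859 -> Y = 6.719 ✓
  S = 5.67 -> Y = 12.339 ✓
  S = 4.7 -> Y = 10.401 ✓
All samples match this transformation.

(c) 2S + 1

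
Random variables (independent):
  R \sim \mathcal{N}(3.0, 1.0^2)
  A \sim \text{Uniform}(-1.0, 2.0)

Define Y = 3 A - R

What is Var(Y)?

For independent RVs: Var(aX + bY) = a²Var(X) + b²Var(Y)
Var(R) = 1
Var(A) = 0.75
Var(Y) = (-1)²*1 + 3²*0.75
= 1*1 + 9*0.75 = 7.75

7.75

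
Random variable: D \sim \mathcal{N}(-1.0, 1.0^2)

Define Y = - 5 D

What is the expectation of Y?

For Y = -5D:
E[Y] = -5 * E[D]
E[D] = -1.0 = -1
E[Y] = -5 * (-1) = 5

5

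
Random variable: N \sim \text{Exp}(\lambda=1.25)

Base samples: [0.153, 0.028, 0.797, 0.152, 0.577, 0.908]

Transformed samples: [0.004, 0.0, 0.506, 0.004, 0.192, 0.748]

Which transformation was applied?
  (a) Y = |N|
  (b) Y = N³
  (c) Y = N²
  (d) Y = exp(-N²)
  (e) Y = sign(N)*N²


Checking option (b) Y = N³:
  N = 0.153 -> Y = 0.004 ✓
  N = 0.028 -> Y = 0.0 ✓
  N = 0.797 -> Y = 0.506 ✓
All samples match this transformation.

(b) N³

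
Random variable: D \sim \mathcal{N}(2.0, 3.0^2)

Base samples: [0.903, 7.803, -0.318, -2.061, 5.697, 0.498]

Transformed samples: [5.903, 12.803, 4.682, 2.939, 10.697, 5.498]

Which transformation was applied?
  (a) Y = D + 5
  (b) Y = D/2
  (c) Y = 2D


Checking option (a) Y = D + 5:
  D = 0.903 -> Y = 5.903 ✓
  D = 7.803 -> Y = 12.803 ✓
  D = -0.318 -> Y = 4.682 ✓
All samples match this transformation.

(a) D + 5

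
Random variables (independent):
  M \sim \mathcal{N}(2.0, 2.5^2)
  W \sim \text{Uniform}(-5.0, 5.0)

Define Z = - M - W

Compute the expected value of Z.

E[Z] = -1*E[M] - 1*E[W]
E[M] = 2
E[W] = 0
E[Z] = -1*2 - 1*0 = -2

-2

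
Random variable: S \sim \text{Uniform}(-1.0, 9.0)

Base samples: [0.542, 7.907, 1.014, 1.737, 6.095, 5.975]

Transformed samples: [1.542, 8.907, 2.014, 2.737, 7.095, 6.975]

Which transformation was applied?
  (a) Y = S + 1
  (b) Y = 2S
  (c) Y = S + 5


Checking option (a) Y = S + 1:
  S = 0.542 -> Y = 1.542 ✓
  S = 7.907 -> Y = 8.907 ✓
  S = 1.014 -> Y = 2.014 ✓
All samples match this transformation.

(a) S + 1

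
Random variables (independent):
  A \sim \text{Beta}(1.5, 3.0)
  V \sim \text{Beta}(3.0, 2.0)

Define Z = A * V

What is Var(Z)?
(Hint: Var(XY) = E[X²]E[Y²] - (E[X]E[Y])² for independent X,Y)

Var(XY) = E[X²]E[Y²] - (E[X]E[Y])²
E[A] = 0.33333333, Var(A) = 0.04040404
E[V] = 0.6, Var(V) = 0.04
E[A²] = 0.04040404 + 0.33333333² = 0.15151515
E[V²] = 0.04 + 0.6² = 0.4
Var(Z) = 0.15151515*0.4 - (0.33333333*0.6)²
= 0.060606061 - 0.04 = 0.020606061

0.020606061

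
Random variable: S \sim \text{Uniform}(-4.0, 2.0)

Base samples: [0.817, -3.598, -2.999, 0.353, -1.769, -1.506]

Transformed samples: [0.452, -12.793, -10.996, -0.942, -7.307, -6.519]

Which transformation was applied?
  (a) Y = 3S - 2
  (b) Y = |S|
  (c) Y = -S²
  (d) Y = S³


Checking option (a) Y = 3S - 2:
  S = 0.817 -> Y = 0.452 ✓
  S = -3.598 -> Y = -12.793 ✓
  S = -2.999 -> Y = -10.996 ✓
All samples match this transformation.

(a) 3S - 2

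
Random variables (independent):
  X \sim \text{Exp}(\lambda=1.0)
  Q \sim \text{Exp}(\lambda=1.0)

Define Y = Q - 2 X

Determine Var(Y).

For independent RVs: Var(aX + bY) = a²Var(X) + b²Var(Y)
Var(X) = 1
Var(Q) = 1
Var(Y) = (-2)²*1 + 1²*1
= 4*1 + 1*1 = 5

5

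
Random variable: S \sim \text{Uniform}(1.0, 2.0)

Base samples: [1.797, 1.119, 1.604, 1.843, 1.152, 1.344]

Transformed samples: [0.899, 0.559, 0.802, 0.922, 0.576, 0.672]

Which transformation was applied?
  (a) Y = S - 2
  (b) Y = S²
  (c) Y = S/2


Checking option (c) Y = S/2:
  S = 1.797 -> Y = 0.899 ✓
  S = 1.119 -> Y = 0.559 ✓
  S = 1.604 -> Y = 0.802 ✓
All samples match this transformation.

(c) S/2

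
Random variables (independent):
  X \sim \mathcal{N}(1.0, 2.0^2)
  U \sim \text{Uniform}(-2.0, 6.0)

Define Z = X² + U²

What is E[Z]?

E[Z] = E[X²] + E[U²]
E[X²] = Var(X) + E[X]² = 4 + 1 = 5
E[U²] = Var(U) + E[U]² = 5.3333333 + 4 = 9.3333333
E[Z] = 5 + 9.3333333 = 14.333333

14.333333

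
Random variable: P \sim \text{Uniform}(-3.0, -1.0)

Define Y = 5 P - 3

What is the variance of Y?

For Y = aP + b: Var(Y) = a² * Var(P)
Var(P) = (-1 + 3)^2/12 = 0.33333333
Var(Y) = 5² * 0.33333333 = 25 * 0.33333333 = 8.3333333

8.3333333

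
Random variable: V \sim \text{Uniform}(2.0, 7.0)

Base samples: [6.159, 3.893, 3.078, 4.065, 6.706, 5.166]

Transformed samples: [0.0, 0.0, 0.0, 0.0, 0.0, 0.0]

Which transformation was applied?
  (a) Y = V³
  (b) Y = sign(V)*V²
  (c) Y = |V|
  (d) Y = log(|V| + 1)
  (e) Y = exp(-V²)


Checking option (e) Y = exp(-V²):
  V = 6.159 -> Y = 0.0 ✓
  V = 3.893 -> Y = 0.0 ✓
  V = 3.078 -> Y = 0.0 ✓
All samples match this transformation.

(e) exp(-V²)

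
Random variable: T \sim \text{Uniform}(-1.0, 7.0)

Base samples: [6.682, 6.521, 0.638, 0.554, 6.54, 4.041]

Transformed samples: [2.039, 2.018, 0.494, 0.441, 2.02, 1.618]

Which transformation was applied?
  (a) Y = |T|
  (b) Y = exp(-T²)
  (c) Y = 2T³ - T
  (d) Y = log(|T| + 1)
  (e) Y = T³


Checking option (d) Y = log(|T| + 1):
  T = 6.682 -> Y = 2.039 ✓
  T = 6.521 -> Y = 2.018 ✓
  T = 0.638 -> Y = 0.494 ✓
All samples match this transformation.

(d) log(|T| + 1)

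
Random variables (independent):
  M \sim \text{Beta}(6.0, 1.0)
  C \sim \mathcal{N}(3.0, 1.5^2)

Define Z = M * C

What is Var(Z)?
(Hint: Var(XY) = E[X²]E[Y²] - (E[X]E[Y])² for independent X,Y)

Var(XY) = E[X²]E[Y²] - (E[X]E[Y])²
E[M] = 0.85714286, Var(M) = 0.015306122
E[C] = 3, Var(C) = 2.25
E[M²] = 0.015306122 + 0.85714286² = 0.75
E[C²] = 2.25 + 3² = 11.25
Var(Z) = 0.75*11.25 - (0.85714286*3)²
= 8.4375 - 6.6122449 = 1.8252551

1.8252551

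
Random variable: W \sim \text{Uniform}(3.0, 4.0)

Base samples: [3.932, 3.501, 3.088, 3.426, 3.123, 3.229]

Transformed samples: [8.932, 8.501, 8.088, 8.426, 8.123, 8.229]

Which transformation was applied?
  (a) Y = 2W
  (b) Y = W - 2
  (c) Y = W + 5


Checking option (c) Y = W + 5:
  W = 3.932 -> Y = 8.932 ✓
  W = 3.501 -> Y = 8.501 ✓
  W = 3.088 -> Y = 8.088 ✓
All samples match this transformation.

(c) W + 5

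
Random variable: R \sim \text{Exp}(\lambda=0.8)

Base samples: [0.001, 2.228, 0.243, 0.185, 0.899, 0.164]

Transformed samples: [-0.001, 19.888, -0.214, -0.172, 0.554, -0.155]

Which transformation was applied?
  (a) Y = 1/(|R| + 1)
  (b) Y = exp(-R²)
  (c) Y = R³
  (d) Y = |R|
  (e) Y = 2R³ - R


Checking option (e) Y = 2R³ - R:
  R = 0.001 -> Y = -0.001 ✓
  R = 2.228 -> Y = 19.888 ✓
  R = 0.243 -> Y = -0.214 ✓
All samples match this transformation.

(e) 2R³ - R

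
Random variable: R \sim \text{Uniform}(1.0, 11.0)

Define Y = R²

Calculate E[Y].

E[R²] = Var(R) + (E[R])² = 8.3333333 + 36 = 44.333333

44.333333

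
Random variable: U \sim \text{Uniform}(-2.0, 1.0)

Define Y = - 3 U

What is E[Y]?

For Y = -3U:
E[Y] = -3 * E[U]
E[U] = (-2 + 1)/2 = -0.5
E[Y] = -3 * (-0.5) = 1.5

1.5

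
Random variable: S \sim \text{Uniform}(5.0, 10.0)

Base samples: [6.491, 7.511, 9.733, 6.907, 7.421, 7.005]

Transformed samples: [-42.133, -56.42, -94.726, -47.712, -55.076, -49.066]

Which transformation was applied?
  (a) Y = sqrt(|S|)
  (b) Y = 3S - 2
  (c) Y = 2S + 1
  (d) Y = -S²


Checking option (d) Y = -S²:
  S = 6.491 -> Y = -42.133 ✓
  S = 7.511 -> Y = -56.42 ✓
  S = 9.733 -> Y = -94.726 ✓
All samples match this transformation.

(d) -S²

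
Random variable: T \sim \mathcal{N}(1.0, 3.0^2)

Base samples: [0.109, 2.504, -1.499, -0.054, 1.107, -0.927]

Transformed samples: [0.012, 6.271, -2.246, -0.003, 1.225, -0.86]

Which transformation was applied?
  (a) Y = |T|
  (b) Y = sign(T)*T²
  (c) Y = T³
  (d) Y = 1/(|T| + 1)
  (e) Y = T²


Checking option (b) Y = sign(T)*T²:
  T = 0.109 -> Y = 0.012 ✓
  T = 2.504 -> Y = 6.271 ✓
  T = -1.499 -> Y = -2.246 ✓
All samples match this transformation.

(b) sign(T)*T²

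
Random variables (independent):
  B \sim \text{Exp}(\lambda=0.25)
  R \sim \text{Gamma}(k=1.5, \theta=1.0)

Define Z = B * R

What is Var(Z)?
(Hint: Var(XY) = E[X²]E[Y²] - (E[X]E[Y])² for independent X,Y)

Var(XY) = E[X²]E[Y²] - (E[X]E[Y])²
E[B] = 4, Var(B) = 16
E[R] = 1.5, Var(R) = 1.5
E[B²] = 16 + 4² = 32
E[R²] = 1.5 + 1.5² = 3.75
Var(Z) = 32*3.75 - (4*1.5)²
= 120 - 36 = 84

84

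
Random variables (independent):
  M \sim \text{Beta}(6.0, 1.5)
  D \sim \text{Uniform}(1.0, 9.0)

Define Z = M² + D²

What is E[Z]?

E[Z] = E[M²] + E[D²]
E[M²] = Var(M) + E[M]² = 0.018823529 + 0.64 = 0.65882353
E[D²] = Var(D) + E[D]² = 5.3333333 + 25 = 30.333333
E[Z] = 0.65882353 + 30.333333 = 30.992157

30.992157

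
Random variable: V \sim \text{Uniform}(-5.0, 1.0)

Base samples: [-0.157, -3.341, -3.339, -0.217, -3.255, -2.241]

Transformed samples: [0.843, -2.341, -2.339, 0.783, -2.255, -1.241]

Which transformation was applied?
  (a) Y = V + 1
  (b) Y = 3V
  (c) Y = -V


Checking option (a) Y = V + 1:
  V = -0.157 -> Y = 0.843 ✓
  V = -3.341 -> Y = -2.341 ✓
  V = -3.339 -> Y = -2.339 ✓
All samples match this transformation.

(a) V + 1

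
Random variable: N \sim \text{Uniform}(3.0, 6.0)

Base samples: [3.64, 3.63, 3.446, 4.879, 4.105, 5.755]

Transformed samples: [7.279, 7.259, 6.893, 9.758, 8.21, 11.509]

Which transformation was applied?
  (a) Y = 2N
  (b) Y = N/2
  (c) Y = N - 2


Checking option (a) Y = 2N:
  N = 3.64 -> Y = 7.279 ✓
  N = 3.63 -> Y = 7.259 ✓
  N = 3.446 -> Y = 6.893 ✓
All samples match this transformation.

(a) 2N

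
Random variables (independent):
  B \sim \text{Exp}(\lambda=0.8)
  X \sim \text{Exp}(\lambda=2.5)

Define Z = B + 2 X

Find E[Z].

E[Z] = 1*E[B] + 2*E[X]
E[B] = 1.25
E[X] = 0.4
E[Z] = 1*1.25 + 2*0.4 = 2.05

2.05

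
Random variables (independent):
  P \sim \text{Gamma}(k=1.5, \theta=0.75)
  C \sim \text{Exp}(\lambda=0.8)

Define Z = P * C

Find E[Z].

For independent RVs: E[XY] = E[X]*E[Y]
E[P] = 1.125
E[C] = 1.25
E[Z] = 1.125 * 1.25 = 1.40625

1.40625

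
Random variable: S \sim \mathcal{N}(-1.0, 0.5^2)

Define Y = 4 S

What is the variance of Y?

For Y = aS + b: Var(Y) = a² * Var(S)
Var(S) = 0.5^2 = 0.25
Var(Y) = 4² * 0.25 = 16 * 0.25 = 4

4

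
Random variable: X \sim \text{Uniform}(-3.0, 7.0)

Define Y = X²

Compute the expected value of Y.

Using E[X²] = Var(X) + (E[X])²:
E[X] = 2
Var(X) = (7 + 3)^2/12 = 8.3333333
E[X²] = 8.3333333 + 2² = 8.3333333 + 4 = 12.333333

12.333333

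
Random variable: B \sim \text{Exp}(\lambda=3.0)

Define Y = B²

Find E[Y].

Using E[X²] = Var(X) + (E[X])²:
E[B] = 0.33333333
Var(B) = 1/3.0^2 = 0.11111111
E[B²] = 0.11111111 + 0.33333333² = 0.11111111 + 0.11111111 = 0.22222222

0.22222222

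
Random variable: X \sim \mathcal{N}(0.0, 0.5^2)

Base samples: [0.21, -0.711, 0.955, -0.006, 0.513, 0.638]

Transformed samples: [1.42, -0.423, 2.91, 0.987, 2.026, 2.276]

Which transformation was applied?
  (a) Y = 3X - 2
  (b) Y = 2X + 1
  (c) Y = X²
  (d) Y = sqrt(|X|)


Checking option (b) Y = 2X + 1:
  X = 0.21 -> Y = 1.42 ✓
  X = -0.711 -> Y = -0.423 ✓
  X = 0.955 -> Y = 2.91 ✓
All samples match this transformation.

(b) 2X + 1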